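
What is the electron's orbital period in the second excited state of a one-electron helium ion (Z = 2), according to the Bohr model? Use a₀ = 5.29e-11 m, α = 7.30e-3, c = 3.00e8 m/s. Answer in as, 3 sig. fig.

1020 as

r = n²a₀/Z = 3²·5.29e-11/2 = 2.38e-10 m
v = Zαc/n = 2·0.00730·3.00e8/3 = 1.46e6 m/s
T = 2πr/v = 1.02e-15 s = 1020 as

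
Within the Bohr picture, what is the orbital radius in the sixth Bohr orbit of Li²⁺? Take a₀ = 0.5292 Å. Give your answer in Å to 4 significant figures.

r_n = n²a₀/Z = 6² × 0.5292 / 3
    = 36 × 0.5292 / 3 = 6.350 Å

6.350 Å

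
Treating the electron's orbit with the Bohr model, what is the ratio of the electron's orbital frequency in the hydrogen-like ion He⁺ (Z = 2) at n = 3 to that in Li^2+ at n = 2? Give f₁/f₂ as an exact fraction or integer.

32/243

f ∝ Z^2 · n^-3
f₁/f₂ = (2/3)^2 · (3/2)^-3 = 32/243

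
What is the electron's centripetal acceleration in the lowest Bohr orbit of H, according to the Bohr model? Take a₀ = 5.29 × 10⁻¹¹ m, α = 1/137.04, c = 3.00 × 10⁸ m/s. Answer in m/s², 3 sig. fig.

r = n²a₀/Z = 5.29 × 10⁻¹¹ m, v = Zαc/n = 2.19 × 10⁶ m/s
a = v²/r = (2.19 × 10⁶)² / 5.29 × 10⁻¹¹ = 9.06 × 10²² m/s²

9.06 × 10²² m/s²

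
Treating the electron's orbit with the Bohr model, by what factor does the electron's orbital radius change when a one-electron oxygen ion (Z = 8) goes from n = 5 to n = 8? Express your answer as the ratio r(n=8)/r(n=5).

64/25

r ∝ Z^-1 · n^2; with Z fixed, r ∝ n^2.
r(n=8)/r(n=5) = (8/5)^2 = 64/25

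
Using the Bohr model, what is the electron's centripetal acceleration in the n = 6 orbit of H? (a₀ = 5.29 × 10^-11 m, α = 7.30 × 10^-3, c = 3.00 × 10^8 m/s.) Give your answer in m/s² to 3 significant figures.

7.00 × 10^19 m/s²

r = n²a₀/Z = 1.90 × 10^-9 m, v = Zαc/n = 3.65 × 10^5 m/s
a = v²/r = (3.65 × 10^5)² / 1.90 × 10^-9 = 7.00 × 10^19 m/s²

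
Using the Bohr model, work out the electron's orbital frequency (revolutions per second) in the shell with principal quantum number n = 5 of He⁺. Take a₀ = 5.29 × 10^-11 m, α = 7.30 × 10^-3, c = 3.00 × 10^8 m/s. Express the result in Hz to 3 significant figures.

r = n²a₀/Z = 6.61 × 10^-10 m, v = Zαc/n = 8.76 × 10^5 m/s
f = v/(2πr) = 2.11 × 10^14 Hz

2.11 × 10^14 Hz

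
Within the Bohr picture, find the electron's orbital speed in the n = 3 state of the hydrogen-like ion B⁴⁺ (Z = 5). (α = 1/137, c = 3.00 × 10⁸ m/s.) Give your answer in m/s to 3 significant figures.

v_n = Zαc/n = 5 × 0.00730 × 3.00 × 10⁸ / 3
    = 3.65 × 10⁶ m/s

3.65 × 10⁶ m/s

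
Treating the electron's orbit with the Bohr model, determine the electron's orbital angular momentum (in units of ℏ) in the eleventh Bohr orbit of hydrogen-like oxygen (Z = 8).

11

L_n = nℏ, so L/ℏ = n = 11.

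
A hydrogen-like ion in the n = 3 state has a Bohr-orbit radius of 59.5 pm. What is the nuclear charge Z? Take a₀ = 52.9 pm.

8

r_n = n²a₀/Z ⇒ Z = n²a₀/r = 3² × 52.9 / 59.5 ≈ 8.00
Z = 8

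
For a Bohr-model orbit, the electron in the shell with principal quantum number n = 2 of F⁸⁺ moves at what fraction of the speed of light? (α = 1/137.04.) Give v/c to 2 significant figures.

v_n = Zαc/n, so v/c = Zα/n = 9 × 0.0073 / 2 = 0.033

0.033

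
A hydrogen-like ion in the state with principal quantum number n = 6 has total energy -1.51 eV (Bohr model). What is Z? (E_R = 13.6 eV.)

2

E_n = −E_R Z²/n² ⇒ Z² = −E_n n²/E_R = 1.51 × 6² / 13.6 ≈ 4.00
Z = 2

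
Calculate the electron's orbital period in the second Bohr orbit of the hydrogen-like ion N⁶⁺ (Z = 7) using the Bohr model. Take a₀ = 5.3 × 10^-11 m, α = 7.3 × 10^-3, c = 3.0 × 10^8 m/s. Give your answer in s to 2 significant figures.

2.5 × 10^-17 s

r = n²a₀/Z = 2²·5.3 × 10^-11/7 = 3.0 × 10^-11 m
v = Zαc/n = 7·0.0073·3.0 × 10^8/2 = 7.7 × 10^6 m/s
T = 2πr/v = 2.5 × 10^-17 s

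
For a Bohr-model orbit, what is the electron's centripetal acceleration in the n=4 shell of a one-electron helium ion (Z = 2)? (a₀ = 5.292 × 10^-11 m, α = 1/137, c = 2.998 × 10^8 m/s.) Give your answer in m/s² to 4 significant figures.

r = n²a₀/Z = 4.234 × 10^-10 m, v = Zαc/n = 1.094 × 10^6 m/s
a = v²/r = (1.094 × 10^6)² / 4.234 × 10^-10 = 2.828 × 10^21 m/s²

2.828 × 10^21 m/s²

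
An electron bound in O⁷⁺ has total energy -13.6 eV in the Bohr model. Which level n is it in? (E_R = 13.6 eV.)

E_n = −E_R Z²/n² ⇒ n² = E_R Z²/(−E_n) = 13.6 × 8² / 13.6 ≈ 64.00
n = 8

8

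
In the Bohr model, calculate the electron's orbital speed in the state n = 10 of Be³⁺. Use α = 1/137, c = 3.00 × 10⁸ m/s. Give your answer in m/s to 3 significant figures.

8.76 × 10⁵ m/s

v_n = Zαc/n = 4 × 0.00730 × 3.00 × 10⁸ / 10
    = 8.76 × 10⁵ m/s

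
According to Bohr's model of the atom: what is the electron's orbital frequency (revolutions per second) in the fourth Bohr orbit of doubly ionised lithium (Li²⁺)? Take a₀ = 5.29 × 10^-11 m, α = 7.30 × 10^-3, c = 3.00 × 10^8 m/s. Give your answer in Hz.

r = n²a₀/Z = 2.82 × 10^-10 m, v = Zαc/n = 1.64 × 10^6 m/s
f = v/(2πr) = 9.27 × 10^14 Hz

9.27 × 10^14 Hz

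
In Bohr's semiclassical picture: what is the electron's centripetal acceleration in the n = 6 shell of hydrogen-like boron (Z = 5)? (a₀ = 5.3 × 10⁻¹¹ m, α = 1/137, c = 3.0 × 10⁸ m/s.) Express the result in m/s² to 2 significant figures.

8.7 × 10²¹ m/s²

r = n²a₀/Z = 3.8 × 10⁻¹⁰ m, v = Zαc/n = 1.8 × 10⁶ m/s
a = v²/r = (1.8 × 10⁶)² / 3.8 × 10⁻¹⁰ = 8.7 × 10²¹ m/s²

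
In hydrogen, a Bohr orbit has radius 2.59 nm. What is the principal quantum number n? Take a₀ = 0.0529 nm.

7

r_n = n²a₀/Z ⇒ n² = rZ/a₀ = 2.59 × 1 / 0.0529 ≈ 48.96
n = 7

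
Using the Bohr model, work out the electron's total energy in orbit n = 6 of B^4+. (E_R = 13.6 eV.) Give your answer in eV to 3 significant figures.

-9.44 eV

E_n = −E_R·Z²/n² = −13.6 × 5²/6² = -9.44 eV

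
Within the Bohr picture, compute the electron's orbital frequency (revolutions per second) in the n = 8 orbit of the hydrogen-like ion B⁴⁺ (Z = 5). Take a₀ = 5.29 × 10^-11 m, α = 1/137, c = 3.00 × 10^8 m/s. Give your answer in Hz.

3.22 × 10^14 Hz

r = n²a₀/Z = 6.77 × 10^-10 m, v = Zαc/n = 1.37 × 10^6 m/s
f = v/(2πr) = 3.22 × 10^14 Hz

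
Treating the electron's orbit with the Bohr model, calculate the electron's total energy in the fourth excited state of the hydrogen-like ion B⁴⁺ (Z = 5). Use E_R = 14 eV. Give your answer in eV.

-14 eV

E_n = −E_R·Z²/n² = −14 × 5²/5² = -14 eV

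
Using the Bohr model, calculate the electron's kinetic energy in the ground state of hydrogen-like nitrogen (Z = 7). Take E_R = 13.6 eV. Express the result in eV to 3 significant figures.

666 eV

For a Coulomb orbit the virial theorem gives K = −E_n.
E_n = −E_R·Z²/n², so K = E_R·Z²/n² = 13.6 × 7²/1² = 666 eV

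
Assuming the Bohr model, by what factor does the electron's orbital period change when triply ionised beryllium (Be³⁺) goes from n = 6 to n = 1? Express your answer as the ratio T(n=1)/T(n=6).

1/216

T ∝ Z^-2 · n^3; with Z fixed, T ∝ n^3.
T(n=1)/T(n=6) = (1/6)^3 = 1/216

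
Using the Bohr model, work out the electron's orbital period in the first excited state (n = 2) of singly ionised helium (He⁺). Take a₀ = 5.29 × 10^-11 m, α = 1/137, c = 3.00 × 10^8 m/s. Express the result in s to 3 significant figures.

3.04 × 10^-16 s

r = n²a₀/Z = 2²·5.29 × 10^-11/2 = 1.06 × 10^-10 m
v = Zαc/n = 2·0.00730·3.00 × 10^8/2 = 2.19 × 10^6 m/s
T = 2πr/v = 3.04 × 10^-16 s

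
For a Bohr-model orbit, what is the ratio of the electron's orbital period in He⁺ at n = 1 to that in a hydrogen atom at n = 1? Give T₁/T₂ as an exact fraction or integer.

1/4

T ∝ Z^-2 · n^3
T₁/T₂ = (2/1)^-2 · (1/1)^3 = 1/4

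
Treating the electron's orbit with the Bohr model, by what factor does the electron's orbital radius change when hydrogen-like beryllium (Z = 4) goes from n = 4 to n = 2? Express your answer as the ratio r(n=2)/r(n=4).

r ∝ Z^-1 · n^2; with Z fixed, r ∝ n^2.
r(n=2)/r(n=4) = (2/4)^2 = 1/4

1/4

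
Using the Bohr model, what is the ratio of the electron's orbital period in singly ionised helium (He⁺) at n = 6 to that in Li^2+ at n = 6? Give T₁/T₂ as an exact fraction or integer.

9/4

T ∝ Z^-2 · n^3
T₁/T₂ = (2/3)^-2 · (6/6)^3 = 9/4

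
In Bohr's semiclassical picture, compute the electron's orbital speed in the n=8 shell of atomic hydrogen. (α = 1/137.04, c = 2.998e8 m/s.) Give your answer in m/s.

2.735e5 m/s

v_n = Zαc/n = 1 × 0.007297 × 2.998e8 / 8
    = 2.735e5 m/s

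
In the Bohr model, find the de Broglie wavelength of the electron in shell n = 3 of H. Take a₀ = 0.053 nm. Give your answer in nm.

The Bohr quantisation condition is nλ = 2πr_n.
r_n = n²a₀/Z = 0.48 nm
λ = 2πr_n/n = 2π·0.48/3 = 1.00 nm

1.00 nm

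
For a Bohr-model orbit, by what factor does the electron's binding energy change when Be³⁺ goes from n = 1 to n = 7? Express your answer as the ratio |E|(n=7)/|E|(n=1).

|E| ∝ Z^2 · n^-2; with Z fixed, |E| ∝ n^-2.
|E|(n=7)/|E|(n=1) = (7/1)^-2 = 1/49

1/49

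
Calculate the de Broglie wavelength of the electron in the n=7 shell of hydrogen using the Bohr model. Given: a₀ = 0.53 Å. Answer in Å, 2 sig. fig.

The Bohr quantisation condition is nλ = 2πr_n.
r_n = n²a₀/Z = 26 Å
λ = 2πr_n/n = 2π·26/7 = 23 Å

23 Å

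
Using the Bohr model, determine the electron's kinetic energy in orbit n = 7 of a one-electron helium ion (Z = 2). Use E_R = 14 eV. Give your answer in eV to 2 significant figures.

1.1 eV

For a Coulomb orbit the virial theorem gives K = −E_n.
E_n = −E_R·Z²/n², so K = E_R·Z²/n² = 14 × 2²/7² = 1.1 eV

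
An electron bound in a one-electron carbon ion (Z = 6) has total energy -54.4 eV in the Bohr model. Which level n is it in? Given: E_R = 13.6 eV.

3

E_n = −E_R Z²/n² ⇒ n² = E_R Z²/(−E_n) = 13.6 × 6² / 54.4 ≈ 9.00
n = 3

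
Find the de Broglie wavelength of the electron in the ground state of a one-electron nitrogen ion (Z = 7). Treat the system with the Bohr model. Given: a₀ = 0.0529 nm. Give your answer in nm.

0.0475 nm

The Bohr quantisation condition is nλ = 2πr_n.
r_n = n²a₀/Z = 0.00756 nm
λ = 2πr_n/n = 2π·0.00756/1 = 0.0475 nm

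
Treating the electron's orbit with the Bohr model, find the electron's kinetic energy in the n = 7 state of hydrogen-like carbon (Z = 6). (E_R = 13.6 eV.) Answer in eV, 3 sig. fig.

For a Coulomb orbit the virial theorem gives K = −E_n.
E_n = −E_R·Z²/n², so K = E_R·Z²/n² = 13.6 × 6²/7² = 9.99 eV

9.99 eV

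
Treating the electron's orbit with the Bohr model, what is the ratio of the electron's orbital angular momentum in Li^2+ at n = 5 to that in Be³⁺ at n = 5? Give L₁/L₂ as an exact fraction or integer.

1

L = nℏ is independent of Z.
L₁/L₂ = n₁/n₂ = 5/5 = 1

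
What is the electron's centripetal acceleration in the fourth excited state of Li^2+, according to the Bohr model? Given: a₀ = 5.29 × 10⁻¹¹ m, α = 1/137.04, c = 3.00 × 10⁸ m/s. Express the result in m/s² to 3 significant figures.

3.91 × 10²¹ m/s²

r = n²a₀/Z = 4.41 × 10⁻¹⁰ m, v = Zαc/n = 1.31 × 10⁶ m/s
a = v²/r = (1.31 × 10⁶)² / 4.41 × 10⁻¹⁰ = 3.91 × 10²¹ m/s²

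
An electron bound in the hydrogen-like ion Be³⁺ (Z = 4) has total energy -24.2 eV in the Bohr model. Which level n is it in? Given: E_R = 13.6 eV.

E_n = −E_R Z²/n² ⇒ n² = E_R Z²/(−E_n) = 13.6 × 4² / 24.2 ≈ 8.99
n = 3

3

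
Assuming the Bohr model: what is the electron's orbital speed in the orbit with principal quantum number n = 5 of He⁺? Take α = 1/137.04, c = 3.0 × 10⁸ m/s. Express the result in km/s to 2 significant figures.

880 km/s

v_n = Zαc/n = 2 × 0.0073 × 3.0 × 10⁸ / 5
    = 880 km/s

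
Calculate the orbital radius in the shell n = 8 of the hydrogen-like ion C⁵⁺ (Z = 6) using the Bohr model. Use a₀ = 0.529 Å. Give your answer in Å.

5.64 Å

r_n = n²a₀/Z = 8² × 0.529 / 6
    = 64 × 0.529 / 6 = 5.64 Å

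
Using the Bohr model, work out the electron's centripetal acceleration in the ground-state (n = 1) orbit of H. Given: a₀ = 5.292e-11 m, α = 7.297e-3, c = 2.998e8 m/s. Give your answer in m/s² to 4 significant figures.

9.043e22 m/s²

r = n²a₀/Z = 5.292e-11 m, v = Zαc/n = 2.188e6 m/s
a = v²/r = (2.188e6)² / 5.292e-11 = 9.043e22 m/s²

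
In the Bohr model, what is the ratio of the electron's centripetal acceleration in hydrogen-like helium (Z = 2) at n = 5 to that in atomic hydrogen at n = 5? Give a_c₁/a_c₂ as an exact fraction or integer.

8

a_c ∝ Z^3 · n^-4
a_c₁/a_c₂ = (2/1)^3 · (5/5)^-4 = 8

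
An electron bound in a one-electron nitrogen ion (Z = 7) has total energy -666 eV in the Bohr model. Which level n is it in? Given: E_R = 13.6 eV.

1

E_n = −E_R Z²/n² ⇒ n² = E_R Z²/(−E_n) = 13.6 × 7² / 666 ≈ 1.00
n = 1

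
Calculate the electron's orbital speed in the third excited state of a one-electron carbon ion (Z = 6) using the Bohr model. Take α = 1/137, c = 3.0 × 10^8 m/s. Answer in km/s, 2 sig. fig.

3300 km/s

v_n = Zαc/n = 6 × 0.0073 × 3.0 × 10^8 / 4
    = 3300 km/s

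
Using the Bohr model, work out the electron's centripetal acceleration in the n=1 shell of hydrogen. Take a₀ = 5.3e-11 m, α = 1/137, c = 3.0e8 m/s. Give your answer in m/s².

9.0e22 m/s²

r = n²a₀/Z = 5.3e-11 m, v = Zαc/n = 2.2e6 m/s
a = v²/r = (2.2e6)² / 5.3e-11 = 9.0e22 m/s²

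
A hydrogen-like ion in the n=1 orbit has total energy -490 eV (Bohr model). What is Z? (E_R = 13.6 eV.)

6

E_n = −E_R Z²/n² ⇒ Z² = −E_n n²/E_R = 490 × 1² / 13.6 ≈ 36.03
Z = 6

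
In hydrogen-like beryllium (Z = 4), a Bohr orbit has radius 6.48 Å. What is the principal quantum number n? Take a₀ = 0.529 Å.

7

r_n = n²a₀/Z ⇒ n² = rZ/a₀ = 6.48 × 4 / 0.529 ≈ 49.00
n = 7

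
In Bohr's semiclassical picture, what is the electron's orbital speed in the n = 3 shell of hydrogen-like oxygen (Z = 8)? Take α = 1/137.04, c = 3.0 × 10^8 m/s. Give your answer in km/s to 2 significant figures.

v_n = Zαc/n = 8 × 0.0073 × 3.0 × 10^8 / 3
    = 5800 km/s

5800 km/s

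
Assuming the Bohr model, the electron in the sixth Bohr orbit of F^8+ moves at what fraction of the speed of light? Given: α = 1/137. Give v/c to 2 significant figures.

0.011

v_n = Zαc/n, so v/c = Zα/n = 9 × 0.0073 / 6 = 0.011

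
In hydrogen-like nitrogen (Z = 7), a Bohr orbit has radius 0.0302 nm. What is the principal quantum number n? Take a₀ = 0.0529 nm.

r_n = n²a₀/Z ⇒ n² = rZ/a₀ = 0.0302 × 7 / 0.0529 ≈ 4.00
n = 2

2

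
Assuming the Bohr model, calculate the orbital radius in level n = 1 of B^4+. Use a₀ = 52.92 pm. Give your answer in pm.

10.58 pm

r_n = n²a₀/Z = 1² × 52.92 / 5
    = 1 × 52.92 / 5 = 10.58 pm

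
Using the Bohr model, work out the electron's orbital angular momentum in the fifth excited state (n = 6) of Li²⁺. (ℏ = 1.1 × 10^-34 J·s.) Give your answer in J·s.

L_n = nℏ = 6 × 1.1 × 10^-34 = 6.6 × 10^-34 J·s

6.6 × 10^-34 J·s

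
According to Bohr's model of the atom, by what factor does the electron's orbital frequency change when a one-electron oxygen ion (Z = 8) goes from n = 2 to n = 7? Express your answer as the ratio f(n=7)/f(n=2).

8/343

f ∝ Z^2 · n^-3; with Z fixed, f ∝ n^-3.
f(n=7)/f(n=2) = (7/2)^-3 = 8/343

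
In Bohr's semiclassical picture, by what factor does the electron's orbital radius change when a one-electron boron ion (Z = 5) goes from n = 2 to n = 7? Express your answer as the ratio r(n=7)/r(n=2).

r ∝ Z^-1 · n^2; with Z fixed, r ∝ n^2.
r(n=7)/r(n=2) = (7/2)^2 = 49/4

49/4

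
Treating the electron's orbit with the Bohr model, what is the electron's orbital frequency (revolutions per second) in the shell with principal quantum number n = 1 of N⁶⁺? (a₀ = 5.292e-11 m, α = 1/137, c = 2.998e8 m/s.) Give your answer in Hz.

r = n²a₀/Z = 7.560e-12 m, v = Zαc/n = 1.532e7 m/s
f = v/(2πr) = 3.225e17 Hz

3.225e17 Hz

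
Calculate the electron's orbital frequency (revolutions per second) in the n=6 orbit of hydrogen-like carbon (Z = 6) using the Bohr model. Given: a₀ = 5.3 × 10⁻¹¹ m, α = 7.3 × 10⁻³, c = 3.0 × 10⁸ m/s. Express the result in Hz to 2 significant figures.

1.1 × 10¹⁵ Hz

r = n²a₀/Z = 3.2 × 10⁻¹⁰ m, v = Zαc/n = 2.2 × 10⁶ m/s
f = v/(2πr) = 1.1 × 10¹⁵ Hz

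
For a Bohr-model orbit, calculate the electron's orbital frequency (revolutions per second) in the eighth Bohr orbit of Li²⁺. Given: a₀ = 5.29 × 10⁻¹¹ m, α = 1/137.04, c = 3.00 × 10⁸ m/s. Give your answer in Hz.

1.16 × 10¹⁴ Hz

r = n²a₀/Z = 1.13 × 10⁻⁹ m, v = Zαc/n = 8.21 × 10⁵ m/s
f = v/(2πr) = 1.16 × 10¹⁴ Hz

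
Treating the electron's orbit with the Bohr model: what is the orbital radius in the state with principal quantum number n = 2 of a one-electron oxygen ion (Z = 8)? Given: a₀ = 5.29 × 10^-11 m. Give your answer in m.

2.65 × 10^-11 m

r_n = n²a₀/Z = 2² × 5.29 × 10^-11 / 8
    = 4 × 5.29 × 10^-11 / 8 = 2.65 × 10^-11 m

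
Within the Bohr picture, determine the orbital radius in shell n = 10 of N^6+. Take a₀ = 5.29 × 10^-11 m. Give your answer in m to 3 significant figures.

r_n = n²a₀/Z = 10² × 5.29 × 10^-11 / 7
    = 100 × 5.29 × 10^-11 / 7 = 7.56 × 10^-10 m

7.56 × 10^-10 m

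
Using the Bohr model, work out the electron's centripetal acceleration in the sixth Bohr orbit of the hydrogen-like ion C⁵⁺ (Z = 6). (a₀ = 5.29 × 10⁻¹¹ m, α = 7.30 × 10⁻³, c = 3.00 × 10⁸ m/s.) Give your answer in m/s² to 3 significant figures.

1.51 × 10²² m/s²

r = n²a₀/Z = 3.17 × 10⁻¹⁰ m, v = Zαc/n = 2.19 × 10⁶ m/s
a = v²/r = (2.19 × 10⁶)² / 3.17 × 10⁻¹⁰ = 1.51 × 10²² m/s²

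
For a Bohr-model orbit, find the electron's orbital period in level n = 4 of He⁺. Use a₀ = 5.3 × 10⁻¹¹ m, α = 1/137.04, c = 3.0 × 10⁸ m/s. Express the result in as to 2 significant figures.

r = n²a₀/Z = 4²·5.3 × 10⁻¹¹/2 = 4.2 × 10⁻¹⁰ m
v = Zαc/n = 2·0.0073·3.0 × 10⁸/4 = 1.1 × 10⁶ m/s
T = 2πr/v = 2.4 × 10⁻¹⁵ s = 2400 as

2400 as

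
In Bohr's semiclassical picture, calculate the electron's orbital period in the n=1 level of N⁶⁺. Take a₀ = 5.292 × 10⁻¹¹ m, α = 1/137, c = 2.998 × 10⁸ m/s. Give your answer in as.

r = n²a₀/Z = 1²·5.292 × 10⁻¹¹/7 = 7.560 × 10⁻¹² m
v = Zαc/n = 7·0.007299·2.998 × 10⁸/1 = 1.532 × 10⁷ m/s
T = 2πr/v = 3.101 × 10⁻¹⁸ s = 3.101 as

3.101 as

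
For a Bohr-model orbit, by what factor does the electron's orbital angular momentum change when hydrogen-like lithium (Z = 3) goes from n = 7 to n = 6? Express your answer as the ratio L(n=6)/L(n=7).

L = nℏ depends only on n, so L ∝ n.
L(n=6)/L(n=7) = (6/7)^1 = 6/7

6/7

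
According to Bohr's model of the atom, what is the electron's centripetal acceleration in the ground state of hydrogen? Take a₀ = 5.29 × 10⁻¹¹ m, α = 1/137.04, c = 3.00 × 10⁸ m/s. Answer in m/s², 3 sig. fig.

9.06 × 10²² m/s²

r = n²a₀/Z = 5.29 × 10⁻¹¹ m, v = Zαc/n = 2.19 × 10⁶ m/s
a = v²/r = (2.19 × 10⁶)² / 5.29 × 10⁻¹¹ = 9.06 × 10²² m/s²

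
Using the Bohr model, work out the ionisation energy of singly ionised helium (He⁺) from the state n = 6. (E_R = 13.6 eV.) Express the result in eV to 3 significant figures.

E_n = −E_R·Z²/n² = −13.6 × 2²/6² eV = -1.51 eV
Ionisation energy = −E_n = 1.51 eV

1.51 eV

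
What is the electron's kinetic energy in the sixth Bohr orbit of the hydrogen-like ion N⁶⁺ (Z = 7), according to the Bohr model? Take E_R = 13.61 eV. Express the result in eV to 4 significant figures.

For a Coulomb orbit the virial theorem gives K = −E_n.
E_n = −E_R·Z²/n², so K = E_R·Z²/n² = 13.61 × 7²/6² = 18.52 eV

18.52 eV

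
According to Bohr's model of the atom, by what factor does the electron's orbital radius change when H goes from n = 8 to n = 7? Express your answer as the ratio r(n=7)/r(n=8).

r ∝ Z^-1 · n^2; with Z fixed, r ∝ n^2.
r(n=7)/r(n=8) = (7/8)^2 = 49/64

49/64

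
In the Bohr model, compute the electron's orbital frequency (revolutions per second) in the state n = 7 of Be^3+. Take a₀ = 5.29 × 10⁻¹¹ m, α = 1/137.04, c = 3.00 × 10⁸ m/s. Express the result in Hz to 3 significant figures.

3.07 × 10¹⁴ Hz

r = n²a₀/Z = 6.48 × 10⁻¹⁰ m, v = Zαc/n = 1.25 × 10⁶ m/s
f = v/(2πr) = 3.07 × 10¹⁴ Hz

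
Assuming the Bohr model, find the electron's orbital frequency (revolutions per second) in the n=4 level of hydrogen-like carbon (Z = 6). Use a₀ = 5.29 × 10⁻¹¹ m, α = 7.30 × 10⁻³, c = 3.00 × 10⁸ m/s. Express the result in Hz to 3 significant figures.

3.71 × 10¹⁵ Hz

r = n²a₀/Z = 1.41 × 10⁻¹⁰ m, v = Zαc/n = 3.29 × 10⁶ m/s
f = v/(2πr) = 3.71 × 10¹⁵ Hz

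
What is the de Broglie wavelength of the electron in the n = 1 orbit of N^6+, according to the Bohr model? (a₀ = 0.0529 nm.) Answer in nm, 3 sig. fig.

0.0475 nm

The Bohr quantisation condition is nλ = 2πr_n.
r_n = n²a₀/Z = 0.00756 nm
λ = 2πr_n/n = 2π·0.00756/1 = 0.0475 nm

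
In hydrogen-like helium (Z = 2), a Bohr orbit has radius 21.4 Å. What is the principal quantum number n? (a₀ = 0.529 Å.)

r_n = n²a₀/Z ⇒ n² = rZ/a₀ = 21.4 × 2 / 0.529 ≈ 80.91
n = 9

9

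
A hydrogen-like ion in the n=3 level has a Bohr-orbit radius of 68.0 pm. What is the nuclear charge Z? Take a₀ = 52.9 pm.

r_n = n²a₀/Z ⇒ Z = n²a₀/r = 3² × 52.9 / 68.0 ≈ 7.00
Z = 7

7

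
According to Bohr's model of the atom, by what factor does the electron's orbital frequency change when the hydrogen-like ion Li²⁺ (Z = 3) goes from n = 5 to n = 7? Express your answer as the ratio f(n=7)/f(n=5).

f ∝ Z^2 · n^-3; with Z fixed, f ∝ n^-3.
f(n=7)/f(n=5) = (7/5)^-3 = 125/343

125/343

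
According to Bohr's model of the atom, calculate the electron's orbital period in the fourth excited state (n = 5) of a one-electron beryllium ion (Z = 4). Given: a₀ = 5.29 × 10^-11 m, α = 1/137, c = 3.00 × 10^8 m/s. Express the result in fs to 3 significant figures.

1.19 fs

r = n²a₀/Z = 5²·5.29 × 10^-11/4 = 3.31 × 10^-10 m
v = Zαc/n = 4·0.00730·3.00 × 10^8/5 = 1.75 × 10^6 m/s
T = 2πr/v = 1.19 × 10^-15 s = 1.19 fs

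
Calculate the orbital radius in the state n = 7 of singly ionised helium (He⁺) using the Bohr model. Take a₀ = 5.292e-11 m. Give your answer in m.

r_n = n²a₀/Z = 7² × 5.292e-11 / 2
    = 49 × 5.292e-11 / 2 = 1.297e-9 m

1.297e-9 m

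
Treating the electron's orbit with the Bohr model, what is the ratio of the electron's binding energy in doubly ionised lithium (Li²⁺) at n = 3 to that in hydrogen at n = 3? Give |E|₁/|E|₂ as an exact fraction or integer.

9

|E| ∝ Z^2 · n^-2
|E|₁/|E|₂ = (3/1)^2 · (3/3)^-2 = 9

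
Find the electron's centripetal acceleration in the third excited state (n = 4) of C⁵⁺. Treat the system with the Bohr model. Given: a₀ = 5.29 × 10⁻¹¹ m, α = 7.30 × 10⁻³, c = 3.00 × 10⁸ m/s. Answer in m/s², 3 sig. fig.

r = n²a₀/Z = 1.41 × 10⁻¹⁰ m, v = Zαc/n = 3.29 × 10⁶ m/s
a = v²/r = (3.29 × 10⁶)² / 1.41 × 10⁻¹⁰ = 7.65 × 10²² m/s²

7.65 × 10²² m/s²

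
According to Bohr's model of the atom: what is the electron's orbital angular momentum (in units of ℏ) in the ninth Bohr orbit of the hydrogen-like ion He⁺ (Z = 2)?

L_n = nℏ, so L/ℏ = n = 9.

9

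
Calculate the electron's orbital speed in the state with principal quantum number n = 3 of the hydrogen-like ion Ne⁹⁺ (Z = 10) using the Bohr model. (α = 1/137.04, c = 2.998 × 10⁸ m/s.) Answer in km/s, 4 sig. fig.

v_n = Zαc/n = 10 × 0.007297 × 2.998 × 10⁸ / 3
    = 7292 km/s

7292 km/s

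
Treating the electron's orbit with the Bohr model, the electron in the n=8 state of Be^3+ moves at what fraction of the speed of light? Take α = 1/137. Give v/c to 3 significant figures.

0.00365

v_n = Zαc/n, so v/c = Zα/n = 4 × 0.00730 / 8 = 0.00365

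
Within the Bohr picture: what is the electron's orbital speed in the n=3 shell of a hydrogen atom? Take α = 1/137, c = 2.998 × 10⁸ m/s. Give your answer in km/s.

v_n = Zαc/n = 1 × 0.007299 × 2.998 × 10⁸ / 3
    = 729.4 km/s

729.4 km/s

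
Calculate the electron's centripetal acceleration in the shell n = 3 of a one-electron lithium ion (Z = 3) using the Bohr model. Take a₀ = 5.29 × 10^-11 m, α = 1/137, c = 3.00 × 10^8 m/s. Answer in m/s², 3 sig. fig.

3.02 × 10^22 m/s²

r = n²a₀/Z = 1.59 × 10^-10 m, v = Zαc/n = 2.19 × 10^6 m/s
a = v²/r = (2.19 × 10^6)² / 1.59 × 10^-10 = 3.02 × 10^22 m/s²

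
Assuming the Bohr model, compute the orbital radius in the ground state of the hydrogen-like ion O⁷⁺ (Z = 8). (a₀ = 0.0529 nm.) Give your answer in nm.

r_n = n²a₀/Z = 1² × 0.0529 / 8
    = 1 × 0.0529 / 8 = 0.00661 nm

0.00661 nm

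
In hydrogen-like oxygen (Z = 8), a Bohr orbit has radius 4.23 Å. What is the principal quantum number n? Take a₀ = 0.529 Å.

8

r_n = n²a₀/Z ⇒ n² = rZ/a₀ = 4.23 × 8 / 0.529 ≈ 63.97
n = 8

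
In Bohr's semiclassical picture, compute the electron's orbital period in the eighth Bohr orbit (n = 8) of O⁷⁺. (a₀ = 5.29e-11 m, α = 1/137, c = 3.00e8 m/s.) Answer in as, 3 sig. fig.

1210 as

r = n²a₀/Z = 8²·5.29e-11/8 = 4.23e-10 m
v = Zαc/n = 8·0.00730·3.00e8/8 = 2.19e6 m/s
T = 2πr/v = 1.21e-15 s = 1210 as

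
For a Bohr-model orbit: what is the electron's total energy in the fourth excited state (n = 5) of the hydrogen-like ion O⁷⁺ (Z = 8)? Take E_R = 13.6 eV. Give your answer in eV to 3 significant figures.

-34.8 eV

E_n = −E_R·Z²/n² = −13.6 × 8²/5² = -34.8 eV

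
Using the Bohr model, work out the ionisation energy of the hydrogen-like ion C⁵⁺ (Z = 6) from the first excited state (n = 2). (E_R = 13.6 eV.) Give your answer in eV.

E_n = −E_R·Z²/n² = −13.6 × 6²/2² eV = -122 eV
Ionisation energy = −E_n = 122 eV

122 eV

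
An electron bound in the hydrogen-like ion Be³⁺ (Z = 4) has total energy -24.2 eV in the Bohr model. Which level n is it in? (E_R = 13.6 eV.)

E_n = −E_R Z²/n² ⇒ n² = E_R Z²/(−E_n) = 13.6 × 4² / 24.2 ≈ 8.99
n = 3

3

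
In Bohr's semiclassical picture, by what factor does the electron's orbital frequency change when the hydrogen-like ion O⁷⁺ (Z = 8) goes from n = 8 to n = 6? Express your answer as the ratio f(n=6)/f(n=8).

64/27

f ∝ Z^2 · n^-3; with Z fixed, f ∝ n^-3.
f(n=6)/f(n=8) = (6/8)^-3 = 64/27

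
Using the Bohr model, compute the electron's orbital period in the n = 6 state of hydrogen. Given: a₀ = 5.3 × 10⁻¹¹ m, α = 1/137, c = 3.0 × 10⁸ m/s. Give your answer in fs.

r = n²a₀/Z = 6²·5.3 × 10⁻¹¹/1 = 1.9 × 10⁻⁹ m
v = Zαc/n = 1·0.0073·3.0 × 10⁸/6 = 3.6 × 10⁵ m/s
T = 2πr/v = 3.3 × 10⁻¹⁴ s = 33 fs

33 fs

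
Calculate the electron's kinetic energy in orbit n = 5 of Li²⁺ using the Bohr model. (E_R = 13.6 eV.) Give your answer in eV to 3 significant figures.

For a Coulomb orbit the virial theorem gives K = −E_n.
E_n = −E_R·Z²/n², so K = E_R·Z²/n² = 13.6 × 3²/5² = 4.90 eV

4.90 eV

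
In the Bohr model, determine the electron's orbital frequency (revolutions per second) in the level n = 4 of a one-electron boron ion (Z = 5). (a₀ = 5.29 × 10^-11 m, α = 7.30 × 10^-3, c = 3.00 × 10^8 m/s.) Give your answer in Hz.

2.57 × 10^15 Hz

r = n²a₀/Z = 1.69 × 10^-10 m, v = Zαc/n = 2.74 × 10^6 m/s
f = v/(2πr) = 2.57 × 10^15 Hz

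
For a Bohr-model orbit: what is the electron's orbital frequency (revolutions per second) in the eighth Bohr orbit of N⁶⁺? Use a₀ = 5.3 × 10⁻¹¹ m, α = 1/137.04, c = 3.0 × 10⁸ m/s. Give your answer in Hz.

6.3 × 10¹⁴ Hz

r = n²a₀/Z = 4.8 × 10⁻¹⁰ m, v = Zαc/n = 1.9 × 10⁶ m/s
f = v/(2πr) = 6.3 × 10¹⁴ Hz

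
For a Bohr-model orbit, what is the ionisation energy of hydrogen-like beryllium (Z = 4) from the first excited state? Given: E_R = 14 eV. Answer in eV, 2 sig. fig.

E_n = −E_R·Z²/n² = −14 × 4²/2² eV = -56 eV
Ionisation energy = −E_n = 56 eV

56 eV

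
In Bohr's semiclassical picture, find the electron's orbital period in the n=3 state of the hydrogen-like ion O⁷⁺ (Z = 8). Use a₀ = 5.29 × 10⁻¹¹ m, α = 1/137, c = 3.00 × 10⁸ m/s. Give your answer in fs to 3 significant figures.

0.0640 fs

r = n²a₀/Z = 3²·5.29 × 10⁻¹¹/8 = 5.95 × 10⁻¹¹ m
v = Zαc/n = 8·0.00730·3.00 × 10⁸/3 = 5.84 × 10⁶ m/s
T = 2πr/v = 6.40 × 10⁻¹⁷ s = 0.0640 fs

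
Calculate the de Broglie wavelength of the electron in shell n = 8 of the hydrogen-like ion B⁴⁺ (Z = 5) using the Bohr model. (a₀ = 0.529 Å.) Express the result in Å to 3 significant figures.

The Bohr quantisation condition is nλ = 2πr_n.
r_n = n²a₀/Z = 6.77 Å
λ = 2πr_n/n = 2π·6.77/8 = 5.32 Å

5.32 Å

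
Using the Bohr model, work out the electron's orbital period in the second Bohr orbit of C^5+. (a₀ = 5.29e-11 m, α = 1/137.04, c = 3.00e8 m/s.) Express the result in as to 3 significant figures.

33.7 as

r = n²a₀/Z = 2²·5.29e-11/6 = 3.53e-11 m
v = Zαc/n = 6·0.00730·3.00e8/2 = 6.57e6 m/s
T = 2πr/v = 3.37e-17 s = 33.7 as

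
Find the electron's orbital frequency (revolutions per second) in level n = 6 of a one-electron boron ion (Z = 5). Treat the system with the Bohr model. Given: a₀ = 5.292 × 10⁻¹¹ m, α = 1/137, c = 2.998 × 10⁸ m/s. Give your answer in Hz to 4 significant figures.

r = n²a₀/Z = 3.810 × 10⁻¹⁰ m, v = Zαc/n = 1.824 × 10⁶ m/s
f = v/(2πr) = 7.617 × 10¹⁴ Hz

7.617 × 10¹⁴ Hz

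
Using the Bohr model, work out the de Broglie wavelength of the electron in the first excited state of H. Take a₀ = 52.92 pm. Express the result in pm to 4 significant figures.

665.0 pm

The Bohr quantisation condition is nλ = 2πr_n.
r_n = n²a₀/Z = 211.7 pm
λ = 2πr_n/n = 2π·211.7/2 = 665.0 pm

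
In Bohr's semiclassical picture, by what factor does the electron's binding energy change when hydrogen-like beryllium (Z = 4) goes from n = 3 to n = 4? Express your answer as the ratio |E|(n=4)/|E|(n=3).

9/16

|E| ∝ Z^2 · n^-2; with Z fixed, |E| ∝ n^-2.
|E|(n=4)/|E|(n=3) = (4/3)^-2 = 9/16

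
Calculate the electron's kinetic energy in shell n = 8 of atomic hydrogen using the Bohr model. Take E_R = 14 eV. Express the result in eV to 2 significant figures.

For a Coulomb orbit the virial theorem gives K = −E_n.
E_n = −E_R·Z²/n², so K = E_R·Z²/n² = 14 × 1²/8² = 0.22 eV

0.22 eV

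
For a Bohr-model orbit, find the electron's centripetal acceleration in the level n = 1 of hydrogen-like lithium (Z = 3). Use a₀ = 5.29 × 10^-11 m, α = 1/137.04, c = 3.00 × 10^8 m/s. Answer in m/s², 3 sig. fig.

2.45 × 10^24 m/s²

r = n²a₀/Z = 1.76 × 10^-11 m, v = Zαc/n = 6.57 × 10^6 m/s
a = v²/r = (6.57 × 10^6)² / 1.76 × 10^-11 = 2.45 × 10^24 m/s²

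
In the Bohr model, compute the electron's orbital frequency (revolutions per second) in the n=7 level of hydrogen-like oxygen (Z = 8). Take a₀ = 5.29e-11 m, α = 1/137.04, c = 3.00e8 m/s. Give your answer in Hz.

1.23e15 Hz

r = n²a₀/Z = 3.24e-10 m, v = Zαc/n = 2.50e6 m/s
f = v/(2πr) = 1.23e15 Hz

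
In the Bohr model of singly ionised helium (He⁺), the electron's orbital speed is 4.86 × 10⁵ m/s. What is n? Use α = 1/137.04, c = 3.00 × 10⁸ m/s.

9

v_n = Zαc/n ⇒ n = Zαc/v = 2 × 0.00730 × 3.00 × 10⁸ / 4.86 × 10⁵ ≈ 9.01
n = 9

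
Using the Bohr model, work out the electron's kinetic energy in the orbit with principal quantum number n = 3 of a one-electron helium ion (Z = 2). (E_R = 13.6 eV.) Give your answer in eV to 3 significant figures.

For a Coulomb orbit the virial theorem gives K = −E_n.
E_n = −E_R·Z²/n², so K = E_R·Z²/n² = 13.6 × 2²/3² = 6.04 eV

6.04 eV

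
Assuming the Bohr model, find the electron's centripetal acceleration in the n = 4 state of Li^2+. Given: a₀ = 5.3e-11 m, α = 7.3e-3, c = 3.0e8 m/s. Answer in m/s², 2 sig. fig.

9.5e21 m/s²

r = n²a₀/Z = 2.8e-10 m, v = Zαc/n = 1.6e6 m/s
a = v²/r = (1.6e6)² / 2.8e-10 = 9.5e21 m/s²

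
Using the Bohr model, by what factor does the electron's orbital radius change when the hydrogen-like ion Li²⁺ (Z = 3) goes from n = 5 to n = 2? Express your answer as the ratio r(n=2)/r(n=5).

4/25

r ∝ Z^-1 · n^2; with Z fixed, r ∝ n^2.
r(n=2)/r(n=5) = (2/5)^2 = 4/25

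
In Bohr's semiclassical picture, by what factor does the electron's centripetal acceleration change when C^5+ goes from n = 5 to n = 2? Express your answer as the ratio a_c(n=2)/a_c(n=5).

625/16

a_c ∝ Z^3 · n^-4; with Z fixed, a_c ∝ n^-4.
a_c(n=2)/a_c(n=5) = (2/5)^-4 = 625/16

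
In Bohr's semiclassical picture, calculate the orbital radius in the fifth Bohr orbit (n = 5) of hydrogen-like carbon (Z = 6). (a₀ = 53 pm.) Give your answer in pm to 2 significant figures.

220 pm

r_n = n²a₀/Z = 5² × 53 / 6
    = 25 × 53 / 6 = 220 pm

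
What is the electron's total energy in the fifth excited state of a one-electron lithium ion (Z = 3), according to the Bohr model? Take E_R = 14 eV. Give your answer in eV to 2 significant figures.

E_n = −E_R·Z²/n² = −14 × 3²/6² = -3.5 eV

-3.5 eV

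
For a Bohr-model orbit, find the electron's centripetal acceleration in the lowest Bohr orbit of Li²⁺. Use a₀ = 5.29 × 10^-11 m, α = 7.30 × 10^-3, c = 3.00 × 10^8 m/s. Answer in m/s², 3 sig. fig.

r = n²a₀/Z = 1.76 × 10^-11 m, v = Zαc/n = 6.57 × 10^6 m/s
a = v²/r = (6.57 × 10^6)² / 1.76 × 10^-11 = 2.45 × 10^24 m/s²

2.45 × 10^24 m/s²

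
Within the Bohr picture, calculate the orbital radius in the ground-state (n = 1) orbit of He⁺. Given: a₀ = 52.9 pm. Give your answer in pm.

r_n = n²a₀/Z = 1² × 52.9 / 2
    = 1 × 52.9 / 2 = 26.4 pm

26.4 pm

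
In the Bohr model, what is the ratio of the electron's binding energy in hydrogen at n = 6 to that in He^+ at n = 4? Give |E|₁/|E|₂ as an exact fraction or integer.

|E| ∝ Z^2 · n^-2
|E|₁/|E|₂ = (1/2)^2 · (6/4)^-2 = 1/9

1/9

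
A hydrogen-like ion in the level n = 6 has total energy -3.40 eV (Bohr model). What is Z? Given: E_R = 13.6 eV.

E_n = −E_R Z²/n² ⇒ Z² = −E_n n²/E_R = 3.40 × 6² / 13.6 ≈ 9.00
Z = 3

3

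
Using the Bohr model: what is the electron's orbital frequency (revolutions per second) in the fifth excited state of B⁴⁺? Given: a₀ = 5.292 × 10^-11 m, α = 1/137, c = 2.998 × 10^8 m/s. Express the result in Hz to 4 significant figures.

7.617 × 10^14 Hz

r = n²a₀/Z = 3.810 × 10^-10 m, v = Zαc/n = 1.824 × 10^6 m/s
f = v/(2πr) = 7.617 × 10^14 Hz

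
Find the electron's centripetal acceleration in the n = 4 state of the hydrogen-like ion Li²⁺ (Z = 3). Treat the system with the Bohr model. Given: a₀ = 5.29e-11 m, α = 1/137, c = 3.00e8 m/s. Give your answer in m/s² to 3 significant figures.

9.56e21 m/s²

r = n²a₀/Z = 2.82e-10 m, v = Zαc/n = 1.64e6 m/s
a = v²/r = (1.64e6)² / 2.82e-10 = 9.56e21 m/s²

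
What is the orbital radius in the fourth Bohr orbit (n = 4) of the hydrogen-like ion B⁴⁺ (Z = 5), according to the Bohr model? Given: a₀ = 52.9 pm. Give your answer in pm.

r_n = n²a₀/Z = 4² × 52.9 / 5
    = 16 × 52.9 / 5 = 169 pm

169 pm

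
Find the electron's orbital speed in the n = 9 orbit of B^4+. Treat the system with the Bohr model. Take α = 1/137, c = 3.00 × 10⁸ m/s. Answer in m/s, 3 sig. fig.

v_n = Zαc/n = 5 × 0.00730 × 3.00 × 10⁸ / 9
    = 1.22 × 10⁶ m/s

1.22 × 10⁶ m/s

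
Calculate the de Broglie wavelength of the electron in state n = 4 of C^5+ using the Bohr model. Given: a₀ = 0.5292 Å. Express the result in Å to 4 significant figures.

The Bohr quantisation condition is nλ = 2πr_n.
r_n = n²a₀/Z = 1.411 Å
λ = 2πr_n/n = 2π·1.411/4 = 2.217 Å

2.217 Å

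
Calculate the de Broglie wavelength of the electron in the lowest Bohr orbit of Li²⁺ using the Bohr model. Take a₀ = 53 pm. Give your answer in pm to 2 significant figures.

110 pm

The Bohr quantisation condition is nλ = 2πr_n.
r_n = n²a₀/Z = 18 pm
λ = 2πr_n/n = 2π·18/1 = 110 pm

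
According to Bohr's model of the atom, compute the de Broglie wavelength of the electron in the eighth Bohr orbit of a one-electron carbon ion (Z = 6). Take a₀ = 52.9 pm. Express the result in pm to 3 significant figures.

The Bohr quantisation condition is nλ = 2πr_n.
r_n = n²a₀/Z = 564 pm
λ = 2πr_n/n = 2π·564/8 = 443 pm

443 pm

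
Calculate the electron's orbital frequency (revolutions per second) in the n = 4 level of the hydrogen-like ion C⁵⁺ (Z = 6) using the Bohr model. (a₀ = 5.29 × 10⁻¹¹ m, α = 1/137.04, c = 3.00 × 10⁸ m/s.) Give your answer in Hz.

r = n²a₀/Z = 1.41 × 10⁻¹⁰ m, v = Zαc/n = 3.28 × 10⁶ m/s
f = v/(2πr) = 3.70 × 10¹⁵ Hz

3.70 × 10¹⁵ Hz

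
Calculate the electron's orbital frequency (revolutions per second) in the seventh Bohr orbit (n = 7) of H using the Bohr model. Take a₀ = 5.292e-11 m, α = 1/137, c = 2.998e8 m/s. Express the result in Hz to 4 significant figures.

r = n²a₀/Z = 2.593e-9 m, v = Zαc/n = 3.126e5 m/s
f = v/(2πr) = 1.919e13 Hz

1.919e13 Hz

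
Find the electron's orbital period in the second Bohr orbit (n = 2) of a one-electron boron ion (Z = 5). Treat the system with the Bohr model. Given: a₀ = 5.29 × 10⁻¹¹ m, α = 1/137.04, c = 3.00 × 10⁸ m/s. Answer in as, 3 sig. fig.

r = n²a₀/Z = 2²·5.29 × 10⁻¹¹/5 = 4.23 × 10⁻¹¹ m
v = Zαc/n = 5·0.00730·3.00 × 10⁸/2 = 5.47 × 10⁶ m/s
T = 2πr/v = 4.86 × 10⁻¹⁷ s = 48.6 as

48.6 as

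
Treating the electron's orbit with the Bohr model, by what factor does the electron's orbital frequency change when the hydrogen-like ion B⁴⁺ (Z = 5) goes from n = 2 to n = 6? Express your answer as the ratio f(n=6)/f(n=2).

1/27

f ∝ Z^2 · n^-3; with Z fixed, f ∝ n^-3.
f(n=6)/f(n=2) = (6/2)^-3 = 1/27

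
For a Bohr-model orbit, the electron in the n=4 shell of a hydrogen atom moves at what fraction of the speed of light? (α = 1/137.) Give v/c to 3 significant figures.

v_n = Zαc/n, so v/c = Zα/n = 1 × 0.00730 / 4 = 0.00182

0.00182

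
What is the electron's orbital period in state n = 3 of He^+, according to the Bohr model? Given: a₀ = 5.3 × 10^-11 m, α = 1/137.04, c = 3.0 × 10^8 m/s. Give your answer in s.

r = n²a₀/Z = 3²·5.3 × 10^-11/2 = 2.4 × 10^-10 m
v = Zαc/n = 2·0.0073·3.0 × 10^8/3 = 1.5 × 10^6 m/s
T = 2πr/v = 1.0 × 10^-15 s

1.0 × 10^-15 s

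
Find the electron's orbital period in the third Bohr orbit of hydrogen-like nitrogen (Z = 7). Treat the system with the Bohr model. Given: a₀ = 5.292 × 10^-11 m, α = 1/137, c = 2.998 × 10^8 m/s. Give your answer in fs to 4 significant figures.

r = n²a₀/Z = 3²·5.292 × 10^-11/7 = 6.804 × 10^-11 m
v = Zαc/n = 7·0.007299·2.998 × 10^8/3 = 5.106 × 10^6 m/s
T = 2πr/v = 8.373 × 10^-17 s = 0.08373 fs

0.08373 fs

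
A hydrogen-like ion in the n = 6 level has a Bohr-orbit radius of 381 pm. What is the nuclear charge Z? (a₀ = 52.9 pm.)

r_n = n²a₀/Z ⇒ Z = n²a₀/r = 6² × 52.9 / 381 ≈ 5.00
Z = 5

5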